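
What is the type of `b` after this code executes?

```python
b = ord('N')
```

ord() returns int (Unicode code point)

int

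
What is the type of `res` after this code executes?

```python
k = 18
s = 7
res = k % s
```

int % int returns int (18 % 7 = 4)

int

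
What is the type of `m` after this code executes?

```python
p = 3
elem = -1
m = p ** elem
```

int ** negative int returns float

float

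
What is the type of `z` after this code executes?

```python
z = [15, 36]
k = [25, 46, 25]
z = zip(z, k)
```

zip() returns a zip iterator object

zip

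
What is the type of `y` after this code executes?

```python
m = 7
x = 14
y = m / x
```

int / int always returns float in Python 3 (7 / 14 = 0.5)

float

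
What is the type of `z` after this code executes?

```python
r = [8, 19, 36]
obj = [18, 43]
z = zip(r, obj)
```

zip() returns a zip iterator object

zip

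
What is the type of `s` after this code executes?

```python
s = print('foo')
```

print() returns None

NoneType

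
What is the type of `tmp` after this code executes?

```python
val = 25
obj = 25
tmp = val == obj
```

Equality comparison returns bool

bool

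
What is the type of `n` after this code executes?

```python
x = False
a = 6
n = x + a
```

bool + int returns int (False is 0, so 0 + 6 = 6)

int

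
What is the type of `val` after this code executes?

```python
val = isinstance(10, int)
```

isinstance() returns bool

bool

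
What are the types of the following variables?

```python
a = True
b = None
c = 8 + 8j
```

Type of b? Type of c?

b is NoneType; c is complex

NoneType, complex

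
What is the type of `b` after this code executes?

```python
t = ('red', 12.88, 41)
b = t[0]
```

Index 0 of tuple is 'red' which is str

str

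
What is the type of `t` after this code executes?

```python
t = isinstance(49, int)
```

isinstance() returns bool

bool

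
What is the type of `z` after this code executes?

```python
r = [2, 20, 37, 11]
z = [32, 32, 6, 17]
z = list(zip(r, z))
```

list(zip(...)) returns a list of tuples

list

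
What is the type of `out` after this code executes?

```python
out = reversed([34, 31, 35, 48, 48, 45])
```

reversed() on a list returns a list_reverseiterator

list_reverseiterator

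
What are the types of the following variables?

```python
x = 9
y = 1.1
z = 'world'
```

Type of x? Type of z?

x is int; z is str

int, str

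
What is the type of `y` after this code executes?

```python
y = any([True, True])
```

any() returns bool

bool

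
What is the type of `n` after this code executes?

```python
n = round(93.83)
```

round() with no ndigits arg returns int

int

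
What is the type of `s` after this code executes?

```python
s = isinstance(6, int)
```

isinstance() returns bool

bool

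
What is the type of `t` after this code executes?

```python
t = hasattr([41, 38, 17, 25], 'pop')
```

hasattr() returns bool

bool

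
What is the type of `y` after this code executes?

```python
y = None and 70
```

'and' returns first falsy value (None)

NoneType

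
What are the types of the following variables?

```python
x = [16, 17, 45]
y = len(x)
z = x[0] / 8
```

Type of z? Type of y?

int / int returns float; len() returns int

float, int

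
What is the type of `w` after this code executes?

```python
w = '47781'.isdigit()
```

str.isdigit() returns bool

bool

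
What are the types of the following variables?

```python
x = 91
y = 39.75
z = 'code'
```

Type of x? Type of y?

x is int; y is float

int, float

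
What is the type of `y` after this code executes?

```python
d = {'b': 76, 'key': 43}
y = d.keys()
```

.keys() returns a dict_keys view object

dict_keys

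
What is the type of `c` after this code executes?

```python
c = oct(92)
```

oct() returns str representation

str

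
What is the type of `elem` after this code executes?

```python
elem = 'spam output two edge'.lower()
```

str.lower() returns str

str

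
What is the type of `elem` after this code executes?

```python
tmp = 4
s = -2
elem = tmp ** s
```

int ** negative int returns float

float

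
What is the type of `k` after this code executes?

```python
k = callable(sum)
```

callable() returns bool

bool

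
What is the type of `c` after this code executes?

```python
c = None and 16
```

'and' returns first falsy value (None)

NoneType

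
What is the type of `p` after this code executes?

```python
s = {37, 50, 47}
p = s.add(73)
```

set.add() returns None (mutates in place)

NoneType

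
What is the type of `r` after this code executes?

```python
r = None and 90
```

'and' returns first falsy value (None)

NoneType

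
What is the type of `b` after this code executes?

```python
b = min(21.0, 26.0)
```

min() of floats returns float

float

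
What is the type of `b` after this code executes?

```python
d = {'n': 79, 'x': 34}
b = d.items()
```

dict.items() returns a dict_items view

dict_items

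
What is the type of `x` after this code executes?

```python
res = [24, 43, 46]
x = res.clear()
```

list.clear() returns None

NoneType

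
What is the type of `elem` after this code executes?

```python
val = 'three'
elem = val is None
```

'is' comparison returns bool

bool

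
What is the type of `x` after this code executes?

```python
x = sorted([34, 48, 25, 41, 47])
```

sorted() always returns list

list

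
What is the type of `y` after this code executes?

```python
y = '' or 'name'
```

'or' returns first truthy value ('name', which is str)

str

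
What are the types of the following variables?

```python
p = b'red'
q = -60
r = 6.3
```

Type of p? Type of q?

p is bytes; q is int

bytes, int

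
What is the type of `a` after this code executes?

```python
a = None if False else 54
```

Ternary: condition is False, else branch (54) taken → int

int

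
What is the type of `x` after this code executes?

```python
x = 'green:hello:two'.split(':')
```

str.split() returns list

list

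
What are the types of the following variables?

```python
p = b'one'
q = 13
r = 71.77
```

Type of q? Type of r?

q is int; r is float

int, float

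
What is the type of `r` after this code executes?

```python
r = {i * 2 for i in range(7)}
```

A set comprehension {expr for x in iterable} produces a set

set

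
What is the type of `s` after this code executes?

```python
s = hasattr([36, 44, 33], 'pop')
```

hasattr() returns bool

bool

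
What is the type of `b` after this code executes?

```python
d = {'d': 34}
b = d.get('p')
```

dict.get() returns None when key 'p' is not found and no default given

NoneType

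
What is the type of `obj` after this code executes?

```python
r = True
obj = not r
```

'not' always returns bool

bool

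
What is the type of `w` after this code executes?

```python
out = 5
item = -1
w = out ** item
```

int ** negative int returns float

float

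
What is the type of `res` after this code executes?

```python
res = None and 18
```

'and' returns first falsy value (None)

NoneType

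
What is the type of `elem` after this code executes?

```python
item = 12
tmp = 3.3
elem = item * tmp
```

int * float returns float (12 * 3.3 = 39.6)

float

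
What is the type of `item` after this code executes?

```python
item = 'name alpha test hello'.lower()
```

str.lower() returns str

str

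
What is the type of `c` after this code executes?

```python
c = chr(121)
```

chr() returns str (single character)

str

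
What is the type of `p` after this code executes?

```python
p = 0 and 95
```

'and' returns the first falsy value (0, which is int)

int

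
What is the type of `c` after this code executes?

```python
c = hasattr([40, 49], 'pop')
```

hasattr() returns bool

bool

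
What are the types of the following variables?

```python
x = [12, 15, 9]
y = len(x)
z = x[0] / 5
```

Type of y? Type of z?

len() returns int; int / int returns float

int, float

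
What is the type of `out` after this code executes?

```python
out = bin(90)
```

bin() returns str representation

str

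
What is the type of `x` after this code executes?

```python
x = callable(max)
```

callable() returns bool

bool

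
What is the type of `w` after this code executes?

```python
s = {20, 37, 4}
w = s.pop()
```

Popping from a set of ints returns int

int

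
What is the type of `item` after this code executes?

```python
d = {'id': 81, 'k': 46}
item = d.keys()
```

.keys() returns a dict_keys view object

dict_keys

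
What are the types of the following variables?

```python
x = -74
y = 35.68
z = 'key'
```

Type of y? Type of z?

y is float; z is str

float, str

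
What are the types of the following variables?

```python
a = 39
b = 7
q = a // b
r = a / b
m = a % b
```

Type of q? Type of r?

int // int returns int; int / int returns float

int, float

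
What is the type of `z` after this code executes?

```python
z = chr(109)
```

chr() returns str (single character)

str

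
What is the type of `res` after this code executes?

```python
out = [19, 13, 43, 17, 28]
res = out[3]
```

Indexing a list of ints returns int (out[3] = 17)

int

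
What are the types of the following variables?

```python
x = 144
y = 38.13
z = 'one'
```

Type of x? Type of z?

x is int; z is str

int, str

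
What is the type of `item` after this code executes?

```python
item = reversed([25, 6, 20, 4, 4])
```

reversed() on a list returns a list_reverseiterator

list_reverseiterator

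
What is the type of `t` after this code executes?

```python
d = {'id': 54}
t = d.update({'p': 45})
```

dict.update() returns None

NoneType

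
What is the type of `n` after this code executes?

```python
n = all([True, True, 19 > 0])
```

all() returns bool

bool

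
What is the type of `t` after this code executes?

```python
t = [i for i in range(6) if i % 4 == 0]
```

A list comprehension [...] produces a list

list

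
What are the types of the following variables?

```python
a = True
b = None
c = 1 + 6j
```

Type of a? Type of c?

a is bool; c is complex

bool, complex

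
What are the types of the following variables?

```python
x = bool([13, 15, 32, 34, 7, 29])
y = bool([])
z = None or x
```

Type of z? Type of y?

None or <bool> returns the bool; bool() returns bool

bool, bool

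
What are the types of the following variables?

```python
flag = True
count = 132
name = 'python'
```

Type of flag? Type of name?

flag is bool; name is str

bool, str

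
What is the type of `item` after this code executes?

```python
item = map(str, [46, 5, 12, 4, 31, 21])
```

map() returns a map iterator object

map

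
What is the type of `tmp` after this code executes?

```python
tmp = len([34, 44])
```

len() always returns int

int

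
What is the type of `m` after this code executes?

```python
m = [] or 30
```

'or' returns first truthy value (30, which is int)

int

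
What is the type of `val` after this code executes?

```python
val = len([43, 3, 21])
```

len() always returns int

int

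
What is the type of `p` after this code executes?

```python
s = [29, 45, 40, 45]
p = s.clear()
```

list.clear() returns None

NoneType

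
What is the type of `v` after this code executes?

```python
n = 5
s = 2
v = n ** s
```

int ** positive int returns int (5 ** 2 = 25)

int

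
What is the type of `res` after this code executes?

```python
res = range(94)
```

range() returns a range object

range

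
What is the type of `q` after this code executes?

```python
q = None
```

None has type NoneType

NoneType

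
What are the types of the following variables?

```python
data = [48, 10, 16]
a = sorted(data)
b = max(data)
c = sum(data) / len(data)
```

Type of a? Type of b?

sorted() returns list; max of ints returns int

list, int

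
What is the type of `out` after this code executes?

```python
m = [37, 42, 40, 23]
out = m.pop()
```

list.pop() returns the popped element (int here)

int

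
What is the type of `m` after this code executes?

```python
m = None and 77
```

'and' returns first falsy value (None)

NoneType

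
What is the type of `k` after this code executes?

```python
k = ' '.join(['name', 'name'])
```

str.join() returns str

str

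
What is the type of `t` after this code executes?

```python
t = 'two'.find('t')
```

str.find() returns int (index, or -1)

int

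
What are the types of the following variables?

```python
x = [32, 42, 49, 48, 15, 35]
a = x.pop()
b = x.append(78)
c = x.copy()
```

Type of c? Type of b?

list.copy() returns list; list.append() returns None

list, NoneType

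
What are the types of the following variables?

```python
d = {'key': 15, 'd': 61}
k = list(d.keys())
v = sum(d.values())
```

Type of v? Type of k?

sum of int values returns int; list(...) returns list

int, list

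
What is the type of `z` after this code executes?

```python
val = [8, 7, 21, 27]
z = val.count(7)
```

list.count() returns int

int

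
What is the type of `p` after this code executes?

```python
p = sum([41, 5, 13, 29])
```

sum() of ints returns int

int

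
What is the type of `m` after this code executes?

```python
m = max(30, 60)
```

max() of ints returns int

int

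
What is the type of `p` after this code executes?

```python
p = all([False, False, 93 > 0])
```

all() returns bool

bool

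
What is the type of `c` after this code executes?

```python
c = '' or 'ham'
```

'or' returns first truthy value ('ham', which is str)

str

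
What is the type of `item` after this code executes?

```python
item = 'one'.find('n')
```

str.find() returns int (index, or -1)

int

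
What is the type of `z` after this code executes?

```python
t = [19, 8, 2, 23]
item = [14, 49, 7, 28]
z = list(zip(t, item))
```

list(zip(...)) returns a list of tuples

list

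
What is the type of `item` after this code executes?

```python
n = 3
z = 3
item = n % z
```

int % int returns int (3 % 3 = 0)

int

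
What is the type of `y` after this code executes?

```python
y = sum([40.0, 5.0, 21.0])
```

sum() of floats returns float

float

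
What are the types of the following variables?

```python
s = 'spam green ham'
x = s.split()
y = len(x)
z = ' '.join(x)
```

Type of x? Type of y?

str.split() returns list; len() returns int

list, int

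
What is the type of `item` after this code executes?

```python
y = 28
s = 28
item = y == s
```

Equality comparison returns bool

bool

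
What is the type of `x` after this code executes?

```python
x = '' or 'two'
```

'or' returns first truthy value ('two', which is str)

str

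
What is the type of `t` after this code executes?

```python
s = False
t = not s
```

'not' always returns bool

bool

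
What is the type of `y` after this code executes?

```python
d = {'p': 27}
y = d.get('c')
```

dict.get() returns None when key 'c' is not found and no default given

NoneType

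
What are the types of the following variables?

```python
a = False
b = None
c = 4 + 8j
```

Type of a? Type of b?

a is bool; b is NoneType

bool, NoneType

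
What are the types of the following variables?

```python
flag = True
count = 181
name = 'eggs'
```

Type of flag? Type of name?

flag is bool; name is str

bool, str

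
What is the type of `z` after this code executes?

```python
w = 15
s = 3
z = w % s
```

int % int returns int (15 % 3 = 0)

int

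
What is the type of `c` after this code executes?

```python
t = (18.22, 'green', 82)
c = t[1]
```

Index 1 of tuple is 'green' which is str

str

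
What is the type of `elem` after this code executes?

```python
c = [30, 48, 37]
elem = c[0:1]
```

Slicing a list always returns a list

list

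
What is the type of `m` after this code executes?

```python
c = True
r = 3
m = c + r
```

bool + int returns int (True is 1, so 1 + 3 = 4)

int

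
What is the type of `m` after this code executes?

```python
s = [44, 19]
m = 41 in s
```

'in' operator returns bool

bool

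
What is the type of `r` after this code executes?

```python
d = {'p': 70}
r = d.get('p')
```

dict.get() returns the value (int) when key is found

int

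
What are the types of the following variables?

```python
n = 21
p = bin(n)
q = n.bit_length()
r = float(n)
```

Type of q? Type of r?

int.bit_length() returns int; float() returns float

int, float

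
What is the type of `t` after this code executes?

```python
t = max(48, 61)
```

max() of ints returns int

int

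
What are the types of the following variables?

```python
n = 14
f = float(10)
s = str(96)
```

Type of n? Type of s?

n is int; s is str

int, str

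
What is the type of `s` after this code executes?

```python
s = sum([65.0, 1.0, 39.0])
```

sum() of floats returns float

float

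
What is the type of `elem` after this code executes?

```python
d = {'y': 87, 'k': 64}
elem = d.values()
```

.values() returns a dict_values view object

dict_values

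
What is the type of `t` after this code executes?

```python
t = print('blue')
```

print() returns None

NoneType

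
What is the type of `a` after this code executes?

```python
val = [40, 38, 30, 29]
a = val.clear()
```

list.clear() returns None

NoneType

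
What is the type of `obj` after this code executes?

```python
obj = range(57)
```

range() returns a range object

range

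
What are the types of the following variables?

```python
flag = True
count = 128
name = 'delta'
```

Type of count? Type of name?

count is int; name is str

int, str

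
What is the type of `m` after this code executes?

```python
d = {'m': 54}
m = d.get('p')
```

dict.get() returns None when key 'p' is not found and no default given

NoneType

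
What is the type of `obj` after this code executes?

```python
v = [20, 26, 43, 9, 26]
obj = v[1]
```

Indexing a list of ints returns int (v[1] = 26)

int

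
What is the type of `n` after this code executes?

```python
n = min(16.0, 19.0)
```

min() of floats returns float

float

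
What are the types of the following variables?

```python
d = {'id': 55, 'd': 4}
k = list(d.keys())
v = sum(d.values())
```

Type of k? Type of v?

list(...) returns list; sum of int values returns int

list, int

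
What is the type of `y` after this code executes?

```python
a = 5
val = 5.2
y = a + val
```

int + float returns float (5 + 5.2 = 10.2)

float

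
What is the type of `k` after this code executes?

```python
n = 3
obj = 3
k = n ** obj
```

int ** positive int returns int (3 ** 3 = 27)

int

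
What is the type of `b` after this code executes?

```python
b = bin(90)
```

bin() returns str representation

str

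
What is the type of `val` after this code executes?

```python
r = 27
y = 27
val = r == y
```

Equality comparison returns bool

bool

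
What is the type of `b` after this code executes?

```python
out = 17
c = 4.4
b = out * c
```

int * float returns float (17 * 4.4 = 74.8)

float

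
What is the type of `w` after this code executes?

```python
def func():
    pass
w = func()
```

A function with no return statement returns None

NoneType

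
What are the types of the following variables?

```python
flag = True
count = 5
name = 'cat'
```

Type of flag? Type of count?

flag is bool; count is int

bool, int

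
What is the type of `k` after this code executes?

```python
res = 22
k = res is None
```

'is' comparison returns bool

bool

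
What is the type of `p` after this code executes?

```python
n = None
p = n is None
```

'is' comparison returns bool

bool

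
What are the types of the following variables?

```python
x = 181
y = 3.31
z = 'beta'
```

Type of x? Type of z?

x is int; z is str

int, str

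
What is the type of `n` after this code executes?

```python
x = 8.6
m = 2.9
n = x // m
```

float // float returns float (floor division preserves float type)

float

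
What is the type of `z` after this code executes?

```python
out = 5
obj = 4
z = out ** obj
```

int ** positive int returns int (5 ** 4 = 625)

int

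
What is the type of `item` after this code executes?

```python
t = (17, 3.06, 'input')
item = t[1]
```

Index 1 of tuple is 3.06 which is float

float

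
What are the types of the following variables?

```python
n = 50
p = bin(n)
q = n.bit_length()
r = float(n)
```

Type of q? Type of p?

int.bit_length() returns int; bin() returns str

int, str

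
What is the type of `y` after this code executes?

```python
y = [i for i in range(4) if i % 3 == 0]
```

A list comprehension [...] produces a list

list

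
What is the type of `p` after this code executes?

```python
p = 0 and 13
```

'and' returns the first falsy value (0, which is int)

int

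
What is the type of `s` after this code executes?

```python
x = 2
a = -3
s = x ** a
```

int ** negative int returns float

float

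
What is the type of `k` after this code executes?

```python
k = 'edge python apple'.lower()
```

str.lower() returns str

str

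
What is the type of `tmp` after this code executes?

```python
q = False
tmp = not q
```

'not' always returns bool

bool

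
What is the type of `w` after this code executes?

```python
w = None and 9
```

'and' returns first falsy value (None)

NoneType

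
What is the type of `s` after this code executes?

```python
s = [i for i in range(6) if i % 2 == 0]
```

A list comprehension [...] produces a list

list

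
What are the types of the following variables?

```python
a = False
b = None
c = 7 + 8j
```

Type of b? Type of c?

b is NoneType; c is complex

NoneType, complex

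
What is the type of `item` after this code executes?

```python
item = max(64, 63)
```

max() of ints returns int

int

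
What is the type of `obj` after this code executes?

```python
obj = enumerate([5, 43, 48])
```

enumerate() returns an enumerate iterator object

enumerate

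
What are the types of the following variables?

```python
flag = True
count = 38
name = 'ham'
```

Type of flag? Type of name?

flag is bool; name is str

bool, str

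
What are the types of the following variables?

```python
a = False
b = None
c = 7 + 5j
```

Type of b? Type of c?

b is NoneType; c is complex

NoneType, complex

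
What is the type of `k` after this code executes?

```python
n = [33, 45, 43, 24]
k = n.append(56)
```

list.append() returns None (mutates in place)

NoneType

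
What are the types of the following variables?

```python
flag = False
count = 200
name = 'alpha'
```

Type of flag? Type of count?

flag is bool; count is int

bool, int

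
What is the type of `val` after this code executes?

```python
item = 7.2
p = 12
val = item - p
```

float - int returns float (7.2 - 12 = -4.8)

float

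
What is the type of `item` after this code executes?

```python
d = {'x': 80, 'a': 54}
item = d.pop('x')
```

dict.pop() returns the value (int)

int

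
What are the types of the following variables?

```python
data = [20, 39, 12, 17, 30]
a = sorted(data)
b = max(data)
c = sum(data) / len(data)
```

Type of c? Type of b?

int / int returns float; max of ints returns int

float, int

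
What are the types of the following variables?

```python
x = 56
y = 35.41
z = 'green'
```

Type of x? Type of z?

x is int; z is str

int, str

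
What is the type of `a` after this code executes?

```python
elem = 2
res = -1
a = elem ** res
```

int ** negative int returns float

float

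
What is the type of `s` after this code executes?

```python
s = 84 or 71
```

'or' returns the first truthy value (84, which is int)

int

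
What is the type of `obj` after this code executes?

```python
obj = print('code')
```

print() returns None

NoneType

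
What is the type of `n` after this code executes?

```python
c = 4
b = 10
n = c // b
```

int // int returns int (4 // 10 = 0)

int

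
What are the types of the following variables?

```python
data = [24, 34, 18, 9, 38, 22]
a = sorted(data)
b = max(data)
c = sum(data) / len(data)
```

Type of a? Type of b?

sorted() returns list; max of ints returns int

list, int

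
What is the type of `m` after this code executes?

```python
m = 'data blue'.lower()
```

str.lower() returns str

str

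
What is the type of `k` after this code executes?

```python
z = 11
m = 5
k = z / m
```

int / int always returns float in Python 3 (11 / 5 = 2.2)

float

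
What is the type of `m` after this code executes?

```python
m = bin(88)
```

bin() returns str representation

str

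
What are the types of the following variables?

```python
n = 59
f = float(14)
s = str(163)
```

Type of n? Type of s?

n is int; s is str

int, str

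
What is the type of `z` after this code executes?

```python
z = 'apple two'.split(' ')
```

str.split() returns list

list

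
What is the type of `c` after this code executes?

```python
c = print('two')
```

print() returns None

NoneType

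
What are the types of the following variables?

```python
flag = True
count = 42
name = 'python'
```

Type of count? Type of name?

count is int; name is str

int, str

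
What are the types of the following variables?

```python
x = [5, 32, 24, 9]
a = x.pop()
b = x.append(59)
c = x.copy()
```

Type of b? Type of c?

list.append() returns None; list.copy() returns list

NoneType, list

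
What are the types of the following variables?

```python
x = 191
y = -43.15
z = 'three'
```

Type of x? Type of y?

x is int; y is float

int, float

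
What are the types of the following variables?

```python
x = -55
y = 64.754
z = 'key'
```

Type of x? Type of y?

x is int; y is float

int, float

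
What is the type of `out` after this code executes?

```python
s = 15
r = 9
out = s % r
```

int % int returns int (15 % 9 = 6)

int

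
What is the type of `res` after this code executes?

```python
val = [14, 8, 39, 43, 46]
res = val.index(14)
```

list.index() returns int

int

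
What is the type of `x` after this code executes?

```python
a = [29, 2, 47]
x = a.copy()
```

list.copy() returns list

list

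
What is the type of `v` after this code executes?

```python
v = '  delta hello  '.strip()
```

str.strip() returns str

str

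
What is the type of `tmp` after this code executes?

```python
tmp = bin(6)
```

bin() returns str representation

str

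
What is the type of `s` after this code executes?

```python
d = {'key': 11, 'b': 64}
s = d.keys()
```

.keys() returns a dict_keys view object

dict_keys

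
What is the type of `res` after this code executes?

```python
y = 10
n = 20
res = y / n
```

int / int always returns float in Python 3 (10 / 20 = 0.5)

float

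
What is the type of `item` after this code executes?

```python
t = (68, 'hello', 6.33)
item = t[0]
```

Index 0 of tuple is 68 which is int

int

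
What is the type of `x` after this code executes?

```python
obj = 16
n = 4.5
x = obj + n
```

int + float returns float (16 + 4.5 = 20.5)

float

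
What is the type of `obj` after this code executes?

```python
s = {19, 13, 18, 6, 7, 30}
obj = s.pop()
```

Popping from a set of ints returns int

int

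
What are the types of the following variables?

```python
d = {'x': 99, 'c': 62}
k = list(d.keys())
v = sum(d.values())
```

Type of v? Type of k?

sum of int values returns int; list(...) returns list

int, list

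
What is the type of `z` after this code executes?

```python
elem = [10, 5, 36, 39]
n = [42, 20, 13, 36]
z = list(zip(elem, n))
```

list(zip(...)) returns a list of tuples

list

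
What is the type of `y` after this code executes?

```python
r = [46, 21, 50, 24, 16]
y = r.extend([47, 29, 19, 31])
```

list.extend() returns None

NoneType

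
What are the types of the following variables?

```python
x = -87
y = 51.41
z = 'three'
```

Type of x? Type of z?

x is int; z is str

int, str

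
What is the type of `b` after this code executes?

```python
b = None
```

None has type NoneType

NoneType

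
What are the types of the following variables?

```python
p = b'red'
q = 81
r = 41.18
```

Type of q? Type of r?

q is int; r is float

int, float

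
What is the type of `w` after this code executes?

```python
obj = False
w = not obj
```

'not' always returns bool

bool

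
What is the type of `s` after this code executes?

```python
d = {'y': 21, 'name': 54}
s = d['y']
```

Accessing dict[str, int] with key 'y' returns int value 21

int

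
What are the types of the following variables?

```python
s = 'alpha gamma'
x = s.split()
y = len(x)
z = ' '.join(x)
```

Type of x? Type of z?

str.split() returns list; str.join() returns str

list, str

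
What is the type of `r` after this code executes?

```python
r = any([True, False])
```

any() returns bool

bool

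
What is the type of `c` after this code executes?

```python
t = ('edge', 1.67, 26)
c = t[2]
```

Index 2 of tuple is 26 which is int

int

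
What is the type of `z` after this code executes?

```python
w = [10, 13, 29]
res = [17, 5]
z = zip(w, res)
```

zip() returns a zip iterator object

zip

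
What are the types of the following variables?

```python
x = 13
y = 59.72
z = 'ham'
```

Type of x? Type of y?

x is int; y is float

int, float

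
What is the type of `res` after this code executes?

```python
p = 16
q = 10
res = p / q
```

int / int always returns float in Python 3 (16 / 10 = 1.6)

float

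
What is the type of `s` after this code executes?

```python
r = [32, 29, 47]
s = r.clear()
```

list.clear() returns None

NoneType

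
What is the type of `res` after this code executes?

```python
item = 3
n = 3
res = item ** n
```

int ** positive int returns int (3 ** 3 = 27)

int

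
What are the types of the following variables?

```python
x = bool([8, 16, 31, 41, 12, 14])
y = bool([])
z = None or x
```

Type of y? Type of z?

bool() returns bool; None or <bool> returns the bool

bool, bool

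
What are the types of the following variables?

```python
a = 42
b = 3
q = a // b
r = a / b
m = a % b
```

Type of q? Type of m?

int // int returns int; int % int returns int

int, int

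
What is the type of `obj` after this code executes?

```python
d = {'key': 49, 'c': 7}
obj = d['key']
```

Accessing dict[str, int] with key 'key' returns int value 49

int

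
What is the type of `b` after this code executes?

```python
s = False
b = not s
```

'not' always returns bool

bool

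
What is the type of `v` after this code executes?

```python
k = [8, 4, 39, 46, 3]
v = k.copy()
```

list.copy() returns list

list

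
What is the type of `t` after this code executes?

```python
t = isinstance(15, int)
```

isinstance() returns bool

bool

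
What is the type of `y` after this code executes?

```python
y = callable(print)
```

callable() returns bool

bool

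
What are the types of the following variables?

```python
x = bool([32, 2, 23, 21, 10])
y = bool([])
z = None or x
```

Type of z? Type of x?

None or <bool> returns the bool; bool() returns bool

bool, bool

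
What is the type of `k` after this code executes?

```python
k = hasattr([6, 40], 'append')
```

hasattr() returns bool

bool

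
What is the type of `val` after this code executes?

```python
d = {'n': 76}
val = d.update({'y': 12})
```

dict.update() returns None

NoneType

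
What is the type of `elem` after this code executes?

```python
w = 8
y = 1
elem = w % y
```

int % int returns int (8 % 1 = 0)

int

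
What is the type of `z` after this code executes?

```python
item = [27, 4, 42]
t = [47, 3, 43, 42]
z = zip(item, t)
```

zip() returns a zip iterator object

zip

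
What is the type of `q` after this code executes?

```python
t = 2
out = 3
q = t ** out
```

int ** positive int returns int (2 ** 3 = 8)

int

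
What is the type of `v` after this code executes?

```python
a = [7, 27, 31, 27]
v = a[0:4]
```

Slicing a list always returns a list

list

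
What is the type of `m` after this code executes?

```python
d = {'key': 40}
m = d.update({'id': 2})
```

dict.update() returns None

NoneType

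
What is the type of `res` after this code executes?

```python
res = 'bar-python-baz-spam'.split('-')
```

str.split() returns list

list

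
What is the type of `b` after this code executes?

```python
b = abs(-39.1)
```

abs() of float returns float

float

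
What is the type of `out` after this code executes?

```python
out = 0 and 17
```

'and' returns the first falsy value (0, which is int)

int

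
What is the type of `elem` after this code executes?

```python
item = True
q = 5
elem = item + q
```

bool + int returns int (True is 1, so 1 + 5 = 6)

int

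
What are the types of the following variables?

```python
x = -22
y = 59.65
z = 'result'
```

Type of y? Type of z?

y is float; z is str

float, str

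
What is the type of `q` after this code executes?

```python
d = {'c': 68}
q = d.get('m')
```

dict.get() returns None when key 'm' is not found and no default given

NoneType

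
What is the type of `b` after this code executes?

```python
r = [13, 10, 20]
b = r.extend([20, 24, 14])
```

list.extend() returns None

NoneType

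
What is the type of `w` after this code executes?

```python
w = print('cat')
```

print() returns None

NoneType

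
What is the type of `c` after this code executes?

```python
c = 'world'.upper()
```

str.upper() returns str

str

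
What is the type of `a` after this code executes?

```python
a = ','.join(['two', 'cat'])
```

str.join() returns str

str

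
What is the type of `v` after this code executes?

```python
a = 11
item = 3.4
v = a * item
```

int * float returns float (11 * 3.4 = 37.4)

float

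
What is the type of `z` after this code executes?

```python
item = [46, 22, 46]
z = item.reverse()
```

list.reverse() returns None

NoneType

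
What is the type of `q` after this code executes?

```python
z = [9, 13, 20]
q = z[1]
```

Indexing a list of ints returns int (z[1] = 13)

int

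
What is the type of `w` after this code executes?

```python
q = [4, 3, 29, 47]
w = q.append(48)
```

list.append() returns None (mutates in place)

NoneType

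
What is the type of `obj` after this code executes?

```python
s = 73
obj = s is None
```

'is' comparison returns bool

bool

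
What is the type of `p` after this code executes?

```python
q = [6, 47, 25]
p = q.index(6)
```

list.index() returns int

int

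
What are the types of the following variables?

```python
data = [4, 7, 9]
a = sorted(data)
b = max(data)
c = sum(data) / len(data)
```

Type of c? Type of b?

int / int returns float; max of ints returns int

float, int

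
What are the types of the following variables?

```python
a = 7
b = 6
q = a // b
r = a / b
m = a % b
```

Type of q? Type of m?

int // int returns int; int % int returns int

int, int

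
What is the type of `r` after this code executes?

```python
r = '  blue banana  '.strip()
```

str.strip() returns str

str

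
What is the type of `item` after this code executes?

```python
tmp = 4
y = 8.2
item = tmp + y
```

int + float returns float (4 + 8.2 = 12.2)

float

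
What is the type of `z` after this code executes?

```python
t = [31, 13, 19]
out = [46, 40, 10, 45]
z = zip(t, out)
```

zip() returns a zip iterator object

zip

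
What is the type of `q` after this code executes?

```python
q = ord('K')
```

ord() returns int (Unicode code point)

int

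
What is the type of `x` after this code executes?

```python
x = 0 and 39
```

'and' returns the first falsy value (0, which is int)

int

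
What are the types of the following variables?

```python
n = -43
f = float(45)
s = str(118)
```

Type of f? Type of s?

f is float; s is str

float, str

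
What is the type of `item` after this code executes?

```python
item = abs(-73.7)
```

abs() of float returns float

float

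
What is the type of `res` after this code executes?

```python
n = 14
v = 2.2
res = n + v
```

int + float returns float (14 + 2.2 = 16.2)

float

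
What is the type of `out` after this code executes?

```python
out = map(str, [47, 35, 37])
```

map() returns a map iterator object

map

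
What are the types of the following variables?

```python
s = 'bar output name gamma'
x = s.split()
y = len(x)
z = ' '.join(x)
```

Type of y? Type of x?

len() returns int; str.split() returns list

int, list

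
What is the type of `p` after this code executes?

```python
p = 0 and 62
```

'and' returns the first falsy value (0, which is int)

int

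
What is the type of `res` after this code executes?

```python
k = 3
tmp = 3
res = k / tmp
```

int / int always returns float in Python 3 (3 / 3 = 1)

float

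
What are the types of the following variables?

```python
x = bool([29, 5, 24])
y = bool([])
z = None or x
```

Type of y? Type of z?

bool() returns bool; None or <bool> returns the bool

bool, bool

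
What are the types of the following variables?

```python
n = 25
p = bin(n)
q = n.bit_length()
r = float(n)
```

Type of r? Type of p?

float() returns float; bin() returns str

float, str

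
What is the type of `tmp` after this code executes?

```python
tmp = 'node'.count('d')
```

str.count() returns int

int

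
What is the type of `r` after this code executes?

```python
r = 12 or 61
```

'or' returns the first truthy value (12, which is int)

int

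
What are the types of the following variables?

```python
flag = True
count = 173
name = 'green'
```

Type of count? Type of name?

count is int; name is str

int, str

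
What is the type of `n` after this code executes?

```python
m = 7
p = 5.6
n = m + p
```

int + float returns float (7 + 5.6 = 12.6)

float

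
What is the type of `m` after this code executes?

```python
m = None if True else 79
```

Ternary: condition is True, if branch (None) taken → NoneType

NoneType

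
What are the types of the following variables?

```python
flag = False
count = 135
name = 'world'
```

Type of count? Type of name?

count is int; name is str

int, str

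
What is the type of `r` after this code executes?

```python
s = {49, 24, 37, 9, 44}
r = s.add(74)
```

set.add() returns None (mutates in place)

NoneType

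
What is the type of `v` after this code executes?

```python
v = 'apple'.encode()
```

str.encode() returns bytes

bytes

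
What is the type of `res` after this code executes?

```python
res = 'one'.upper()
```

str.upper() returns str

str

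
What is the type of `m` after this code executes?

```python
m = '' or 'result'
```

'or' returns first truthy value ('result', which is str)

str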